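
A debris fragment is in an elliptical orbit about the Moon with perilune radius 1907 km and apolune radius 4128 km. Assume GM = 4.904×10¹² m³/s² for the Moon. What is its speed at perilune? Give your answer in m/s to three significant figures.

v ≈ 1880 m/s

Semi-major axis a = (r_p + r_a)/2 = 3017.5 km = 3.018×10⁶ m.
Vis-viva: v² = μ(2/r − 1/a) = 4.904×10¹² × (1.049×10⁻⁶ − 3.314×10⁻⁷) = 3.518×10⁶ m²/s².
v = 1876 m/s.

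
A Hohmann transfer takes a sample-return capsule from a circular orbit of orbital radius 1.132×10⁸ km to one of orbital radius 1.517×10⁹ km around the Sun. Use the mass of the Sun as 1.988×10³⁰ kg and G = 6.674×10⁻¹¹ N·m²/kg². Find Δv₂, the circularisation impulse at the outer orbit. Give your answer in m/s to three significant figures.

μ = GM = 6.674×10⁻¹¹ × 1.988×10³⁰ = 1.327×10²⁰ m³/s².
r₁ = 1.132×10⁸ km = 1.132×10¹¹ m.
r₂ = 1.517×10⁹ km = 1.517×10¹² m.
Transfer ellipse a_t = (r₁ + r₂)/2 = 8.151×10¹¹ m.
At r₁: circular v_c1 = √(μ/r₁) = 34240 m/s; transfer-perihelion v_p = √[μ(2/r₁ − 1/a_t)] = 46710 m/s.
At r₂: circular v_c2 = √(μ/r₂) = 9352 m/s; transfer-aphelion v_a = √[μ(2/r₂ − 1/a_t)] = 3485 m/s.
Δv₂ = v_c2 − v_a = 5867 m/s.

Δv ≈ 5870 m/s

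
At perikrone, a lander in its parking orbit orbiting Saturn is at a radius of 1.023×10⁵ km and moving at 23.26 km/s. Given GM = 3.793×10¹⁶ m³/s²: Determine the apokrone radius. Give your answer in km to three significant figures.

apokrone radius ≈ 2.76×10⁵ km

r_p = 1.023×10⁸ m.
Specific energy ε = v²/2 − μ/r = -1.003×10⁸ J/kg, so a = −μ/(2ε) = 1.892×10⁸ m.
The apsides satisfy r_p + r_a = 2a, so the apokrone radius is 2a − r_p = 2.760×10⁸ m = 2.7602×10⁵ km.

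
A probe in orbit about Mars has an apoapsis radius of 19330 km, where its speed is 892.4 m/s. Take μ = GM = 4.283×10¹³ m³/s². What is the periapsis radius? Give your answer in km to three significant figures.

r_a = 1.933×10⁷ m.
Specific energy ε = v²/2 − μ/r = -1.818×10⁶ J/kg, so a = −μ/(2ε) = 1.178×10⁷ m.
The apsides satisfy r_p + r_a = 2a, so the periapsis radius is 2a − r_a = 4.235×10⁶ m = 4234.8 km.

periapsis radius ≈ 4230 km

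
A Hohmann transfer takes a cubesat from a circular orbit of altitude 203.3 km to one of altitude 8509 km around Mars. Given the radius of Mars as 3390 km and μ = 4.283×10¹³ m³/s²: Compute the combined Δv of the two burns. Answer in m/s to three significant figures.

r₁ = 3390 + 203.3 = 3593.3 km = 3.5933×10⁶ m.
r₂ = 3390 + 8509 = 11899 km = 1.1899×10⁷ m.
Transfer ellipse a_t = (r₁ + r₂)/2 = 7.746×10⁶ m.
At r₁: circular v_c1 = √(μ/r₁) = 3452 m/s; transfer-periapsis v_p = √[μ(2/r₁ − 1/a_t)] = 4279 m/s.
Δv₁ = v_p − v_c1 = 826.5 m/s.
At r₂: circular v_c2 = √(μ/r₂) = 1897 m/s; transfer-apoapsis v_a = √[μ(2/r₂ − 1/a_t)] = 1292 m/s.
Δv₂ = v_c2 − v_a = 605.0 m/s.
Total Δv = Δv₁ + Δv₂ = 1432 m/s.

Δv_total ≈ 1430 m/s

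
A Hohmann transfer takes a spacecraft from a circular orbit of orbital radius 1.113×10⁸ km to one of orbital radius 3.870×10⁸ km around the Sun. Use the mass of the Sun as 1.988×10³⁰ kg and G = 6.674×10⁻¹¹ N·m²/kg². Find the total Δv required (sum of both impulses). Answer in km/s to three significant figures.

μ = GM = 6.674×10⁻¹¹ × 1.988×10³⁰ = 1.327×10²⁰ m³/s².
r₁ = 1.113×10⁸ km = 1.113×10¹¹ m.
r₂ = 3.870×10⁸ km = 3.870×10¹¹ m.
Transfer ellipse a_t = (r₁ + r₂)/2 = 2.492×10¹¹ m.
At r₁: circular v_c1 = √(μ/r₁) = 34530 m/s; transfer-perihelion v_p = √[μ(2/r₁ − 1/a_t)] = 43030 m/s.
Δv₁ = v_p − v_c1 = 8504 m/s.
At r₂: circular v_c2 = √(μ/r₂) = 18520 m/s; transfer-aphelion v_a = √[μ(2/r₂ − 1/a_t)] = 12380 m/s.
Δv₂ = v_c2 − v_a = 6140 m/s.
Total Δv = Δv₁ + Δv₂ = 14640 m/s = 14.64 km/s.

Δv_total ≈ 14.6 km/s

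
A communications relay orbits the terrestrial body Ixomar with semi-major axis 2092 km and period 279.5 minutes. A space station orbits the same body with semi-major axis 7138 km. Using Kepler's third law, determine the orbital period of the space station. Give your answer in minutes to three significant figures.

Kepler's third law: T² ∝ a³, so T₂ = T₁ (a₂/a₁)^(3/2).
a₂/a₁ = 3.412, (a₂/a₁)^(3/2) = 6.303.
T₂ = 279.5 × 6.303 = 1762 minutes.

T₂ ≈ 1760 minutes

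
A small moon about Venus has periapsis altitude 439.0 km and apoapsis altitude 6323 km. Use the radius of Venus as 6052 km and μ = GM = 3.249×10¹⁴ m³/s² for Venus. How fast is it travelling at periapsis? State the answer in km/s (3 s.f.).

r_p = 6052 + 439.0 = 6491.0 km = 6.4910×10⁶ m.
r_a = 6052 + 6323 = 12375 km = 1.2375×10⁷ m.
Semi-major axis a = (r_p + r_a)/2 = 9433.0 km = 9.433×10⁶ m.
Vis-viva: v² = μ(2/r − 1/a) = 3.249×10¹⁴ × (3.081×10⁻⁷ − 1.060×10⁻⁷) = 6.566×10⁷ m²/s².
v = 8103 m/s = 8.103 km/s.

v ≈ 8.10 km/s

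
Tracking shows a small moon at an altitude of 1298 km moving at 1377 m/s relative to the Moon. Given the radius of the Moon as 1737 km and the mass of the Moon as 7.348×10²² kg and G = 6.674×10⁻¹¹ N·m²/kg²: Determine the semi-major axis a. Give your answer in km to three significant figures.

a ≈ 3670 km

μ = GM = 6.674×10⁻¹¹ × 7.348×10²² = 4.904×10¹² m³/s².
r = 1737 + 1298 = 3035.0 km = 3.035×10⁶ m.
Vis-viva rearranged: 1/a = 2/r − v²/μ = 6.590×10⁻⁷ − 3.866×10⁻⁷ = 2.723×10⁻⁷ m⁻¹.
a = 3.672×10⁶ m = 3672.0 km.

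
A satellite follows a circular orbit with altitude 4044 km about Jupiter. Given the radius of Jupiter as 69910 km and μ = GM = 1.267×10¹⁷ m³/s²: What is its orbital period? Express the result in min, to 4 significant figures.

r = 69910 + 4044 = 73954 km = 7.3954×10⁷ m.
Kepler's third law: T = 2π√(r³/μ) = 2π√((7.395×10⁷)³ / 1.267×10¹⁷).
r³/μ = 3.192×10⁶ s², so T = 2π × 1.787×10³ = 1.123×10⁴ s.
Converting: 1.123×10⁴ s ÷ 60.00 = 187.1 min.

T ≈ 187.1 min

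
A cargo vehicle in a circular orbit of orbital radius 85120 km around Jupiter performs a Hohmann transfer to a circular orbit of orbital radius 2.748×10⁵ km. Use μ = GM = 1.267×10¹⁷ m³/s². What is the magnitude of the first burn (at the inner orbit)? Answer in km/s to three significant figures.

r₁ = 85120 km = 8.512×10⁷ m.
r₂ = 2.748×10⁵ km = 2.748×10⁸ m.
Transfer ellipse a_t = (r₁ + r₂)/2 = 1.800×10⁸ m.
At r₁: circular v_c1 = √(μ/r₁) = 38580 m/s; transfer-perijove v_p = √[μ(2/r₁ − 1/a_t)] = 47680 m/s.
Δv₁ = v_p − v_c1 = 9094 m/s.
= 9.094 km/s.

Δv ≈ 9.09 km/s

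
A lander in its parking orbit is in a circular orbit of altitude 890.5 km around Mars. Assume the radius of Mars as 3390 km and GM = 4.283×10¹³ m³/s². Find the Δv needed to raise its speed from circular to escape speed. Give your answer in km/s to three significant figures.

Δv ≈ 1.31 km/s

r = 3390 + 890.5 = 4280.5 km = 4.2805×10⁶ m.
Circular speed v_c = √(μ/r) = 3163 m/s.
Escape speed v_esc = √(2μ/r) = √2 × v_c = 4473 m/s.
Δv = v_esc − v_c = 1310 m/s = 1.310 km/s.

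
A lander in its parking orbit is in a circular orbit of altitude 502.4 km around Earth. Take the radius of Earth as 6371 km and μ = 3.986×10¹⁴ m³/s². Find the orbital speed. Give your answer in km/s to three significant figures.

r = 6371 + 502.4 = 6873.4 km = 6.8734×10⁶ m.
For a circular orbit v = √(μ/r) = √(3.986×10¹⁴ / 6.873×10⁶) = √(5.799×10⁷) = 7615 m/s.
That is 7.615 km/s.

v ≈ 7.62 km/s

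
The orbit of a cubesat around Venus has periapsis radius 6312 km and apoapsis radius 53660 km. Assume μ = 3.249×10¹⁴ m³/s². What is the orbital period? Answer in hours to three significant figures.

T ≈ 15.9 hours

Semi-major axis a = (r_p + r_a)/2 = (6312.0 + 53660)/2 = 29986 km = 2.999×10⁷ m.
By Kepler's third law T = 2π√(a³/μ) = 2π × 9.110×10³ = 5.724×10⁴ s.
= 15.90 hours.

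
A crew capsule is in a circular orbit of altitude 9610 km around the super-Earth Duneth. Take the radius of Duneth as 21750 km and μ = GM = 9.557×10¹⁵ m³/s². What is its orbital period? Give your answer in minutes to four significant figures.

r = 21750 + 9610 = 31360 km = 3.1360×10⁷ m.
Kepler's third law: T = 2π√(r³/μ) = 2π√((3.136×10⁷)³ / 9.557×10¹⁵).
r³/μ = 3.227×10⁶ s², so T = 2π × 1.796×10³ = 1.129×10⁴ s.
Converting: 1.129×10⁴ s ÷ 60.00 = 188.1 minutes.

T ≈ 188.1 minutes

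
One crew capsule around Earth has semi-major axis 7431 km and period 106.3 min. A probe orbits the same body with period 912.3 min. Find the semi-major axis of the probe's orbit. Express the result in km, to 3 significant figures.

a₂ ≈ 31100 km

Kepler's third law: a³ ∝ T², so a₂ = a₁ (T₂/T₁)^(2/3).
T₂/T₁ = 8.582, (T₂/T₁)^(2/3) = 4.192.
a₂ = 7431 × 4.192 = 31150 km.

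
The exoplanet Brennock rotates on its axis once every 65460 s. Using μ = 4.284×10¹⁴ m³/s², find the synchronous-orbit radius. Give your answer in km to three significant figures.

r_sync ≈ 36000 km

A synchronous orbit has period T, so by Kepler's third law a = (μT²/4π²)^(1/3).
μT²/4π² = 4.284×10¹⁴ × (6.546×10⁴)² / 39.48 = 4.650×10²² m³.
a = 3.596×10⁷ m = 35960 km.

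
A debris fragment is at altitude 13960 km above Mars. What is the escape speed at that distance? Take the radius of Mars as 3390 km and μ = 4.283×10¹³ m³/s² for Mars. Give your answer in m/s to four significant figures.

v_esc ≈ 2222 m/s

r = 3390 + 13960 = 17350 km = 1.7350×10⁷ m.
Escape speed v_esc = √(2μ/r) = √(2 × 4.283×10¹³ / 1.735×10⁷) = √(4.937×10⁶) = 2222 m/s.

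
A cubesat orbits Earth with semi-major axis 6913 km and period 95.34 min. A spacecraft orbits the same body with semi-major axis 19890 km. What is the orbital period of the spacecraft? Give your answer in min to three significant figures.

Kepler's third law: T² ∝ a³, so T₂ = T₁ (a₂/a₁)^(3/2).
a₂/a₁ = 2.877, (a₂/a₁)^(3/2) = 4.880.
T₂ = 95.34 × 4.880 = 465.3 min.

T₂ ≈ 465 min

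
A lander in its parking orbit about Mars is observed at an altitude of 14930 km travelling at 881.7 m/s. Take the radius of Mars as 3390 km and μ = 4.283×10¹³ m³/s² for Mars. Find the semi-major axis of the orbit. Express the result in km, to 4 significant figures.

a ≈ 10990 km

r = 3390 + 14930 = 18320 km = 1.832×10⁷ m.
Specific orbital energy ε = v²/2 − μ/r = (881.7)²/2 − 4.283×10¹³/1.832×10⁷ = -1.949×10⁶ J/kg.
Since ε = −μ/(2a), a = −μ/(2ε) = 1.099×10⁷ m = 10987 km.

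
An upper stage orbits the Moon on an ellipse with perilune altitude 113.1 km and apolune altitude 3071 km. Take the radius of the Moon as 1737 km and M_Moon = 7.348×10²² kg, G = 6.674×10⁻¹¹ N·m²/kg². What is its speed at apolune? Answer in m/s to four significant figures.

μ = GM = 6.674×10⁻¹¹ × 7.348×10²² = 4.904×10¹² m³/s².
r_p = 1737 + 113.1 = 1850.1 km = 1.8501×10⁶ m.
r_a = 1737 + 3071 = 4808.0 km = 4.8080×10⁶ m.
Semi-major axis a = (r_p + r_a)/2 = 3329.1 km = 3.329×10⁶ m.
Vis-viva: v² = μ(2/r − 1/a) = 4.904×10¹² × (4.160×10⁻⁷ − 3.004×10⁻⁷) = 5.668×10⁵ m²/s².
v = 752.9 m/s.

v ≈ 752.9 m/s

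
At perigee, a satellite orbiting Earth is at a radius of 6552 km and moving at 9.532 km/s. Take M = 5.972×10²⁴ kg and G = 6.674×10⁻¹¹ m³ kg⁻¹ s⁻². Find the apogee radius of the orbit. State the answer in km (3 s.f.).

μ = GM = 6.674×10⁻¹¹ × 5.972×10²⁴ = 3.986×10¹⁴ m³/s².
r_p = 6.552×10⁶ m.
Specific energy ε = v²/2 − μ/r = -1.540×10⁷ J/kg, so a = −μ/(2ε) = 1.294×10⁷ m.
The apsides satisfy r_p + r_a = 2a, so the apogee radius is 2a − r_p = 1.933×10⁷ m = 19325 km.

apogee radius ≈ 19300 km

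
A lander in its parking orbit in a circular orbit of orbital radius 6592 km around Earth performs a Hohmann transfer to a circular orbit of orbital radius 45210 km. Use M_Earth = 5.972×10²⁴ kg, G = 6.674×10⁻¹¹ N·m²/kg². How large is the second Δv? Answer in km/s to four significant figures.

Δv ≈ 1.471 km/s

μ = GM = 6.674×10⁻¹¹ × 5.972×10²⁴ = 3.986×10¹⁴ m³/s².
r₁ = 6592 km = 6.592×10⁶ m.
r₂ = 45210 km = 4.521×10⁷ m.
Transfer ellipse a_t = (r₁ + r₂)/2 = 2.590×10⁷ m.
At r₁: circular v_c1 = √(μ/r₁) = 7776 m/s; transfer-perigee v_p = √[μ(2/r₁ − 1/a_t)] = 10270 m/s.
At r₂: circular v_c2 = √(μ/r₂) = 2969 m/s; transfer-apogee v_a = √[μ(2/r₂ − 1/a_t)] = 1498 m/s.
Δv₂ = v_c2 − v_a = 1471 m/s.
= 1.471 km/s.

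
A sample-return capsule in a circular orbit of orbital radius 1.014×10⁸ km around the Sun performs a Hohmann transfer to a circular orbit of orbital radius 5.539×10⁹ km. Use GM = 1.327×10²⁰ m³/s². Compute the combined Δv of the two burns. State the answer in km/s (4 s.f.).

Δv_total ≈ 18.49 km/s

r₁ = 1.014×10⁸ km = 1.014×10¹¹ m.
r₂ = 5.539×10⁹ km = 5.539×10¹² m.
Transfer ellipse a_t = (r₁ + r₂)/2 = 2.820×10¹² m.
At r₁: circular v_c1 = √(μ/r₁) = 36180 m/s; transfer-perihelion v_p = √[μ(2/r₁ − 1/a_t)] = 50700 m/s.
Δv₁ = v_p − v_c1 = 14520 m/s.
At r₂: circular v_c2 = √(μ/r₂) = 4895 m/s; transfer-aphelion v_a = √[μ(2/r₂ − 1/a_t)] = 928.1 m/s.
Δv₂ = v_c2 − v_a = 3967 m/s.
Total Δv = Δv₁ + Δv₂ = 18490 m/s = 18.49 km/s.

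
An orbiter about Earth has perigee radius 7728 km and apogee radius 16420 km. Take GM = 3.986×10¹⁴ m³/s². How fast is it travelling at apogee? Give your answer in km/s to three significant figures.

v ≈ 3.94 km/s

Semi-major axis a = (r_p + r_a)/2 = 12074 km = 1.207×10⁷ m.
Vis-viva: v² = μ(2/r − 1/a) = 3.986×10¹⁴ × (1.218×10⁻⁷ − 8.282×10⁻⁸) = 1.554×10⁷ m²/s².
v = 3942 m/s = 3.942 km/s.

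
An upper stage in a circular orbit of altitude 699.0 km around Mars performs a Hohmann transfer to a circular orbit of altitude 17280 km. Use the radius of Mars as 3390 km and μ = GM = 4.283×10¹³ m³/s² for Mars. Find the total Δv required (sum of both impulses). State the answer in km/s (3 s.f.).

Δv_total ≈ 1.56 km/s

r₁ = 3390 + 699.0 = 4089.0 km = 4.0890×10⁶ m.
r₂ = 3390 + 17280 = 20670 km = 2.0670×10⁷ m.
Transfer ellipse a_t = (r₁ + r₂)/2 = 1.238×10⁷ m.
At r₁: circular v_c1 = √(μ/r₁) = 3236 m/s; transfer-periapsis v_p = √[μ(2/r₁ − 1/a_t)] = 4182 m/s.
Δv₁ = v_p − v_c1 = 945.6 m/s.
At r₂: circular v_c2 = √(μ/r₂) = 1439 m/s; transfer-apoapsis v_a = √[μ(2/r₂ − 1/a_t)] = 827.3 m/s.
Δv₂ = v_c2 − v_a = 612.2 m/s.
Total Δv = Δv₁ + Δv₂ = 1558 m/s = 1.558 km/s.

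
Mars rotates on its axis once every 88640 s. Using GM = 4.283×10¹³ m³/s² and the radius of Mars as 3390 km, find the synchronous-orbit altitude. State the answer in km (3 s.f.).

A synchronous orbit has period T, so by Kepler's third law a = (μT²/4π²)^(1/3).
μT²/4π² = 4.283×10¹³ × (8.864×10⁴)² / 39.48 = 8.524×10²¹ m³.
a = 2.043×10⁷ m = 20428 km.
Altitude h = a − R = 20428 − 3390 = 17038 km.

h_sync ≈ 17000 km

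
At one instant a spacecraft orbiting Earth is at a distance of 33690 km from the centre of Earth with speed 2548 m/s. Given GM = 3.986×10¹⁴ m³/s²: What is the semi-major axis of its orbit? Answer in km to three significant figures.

a ≈ 23200 km

r = 3.369×10⁷ m.
Specific orbital energy ε = v²/2 − μ/r = (2548)²/2 − 3.986×10¹⁴/3.369×10⁷ = -8.585×10⁶ J/kg.
Since ε = −μ/(2a), a = −μ/(2ε) = 2.321×10⁷ m = 23214 km.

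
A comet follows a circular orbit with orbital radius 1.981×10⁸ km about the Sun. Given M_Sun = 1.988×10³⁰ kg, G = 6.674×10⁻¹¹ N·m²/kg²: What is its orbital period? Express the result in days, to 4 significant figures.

T ≈ 556.7 days

μ = GM = 6.674×10⁻¹¹ × 1.988×10³⁰ = 1.327×10²⁰ m³/s².
r = 1.981×10⁸ km = 1.981×10¹¹ m.
Kepler's third law: T = 2π√(r³/μ) = 2π√((1.981×10¹¹)³ / 1.327×10²⁰).
r³/μ = 5.859×10¹³ s², so T = 2π × 7.655×10⁶ = 4.810×10⁷ s.
Converting: 4.810×10⁷ s ÷ 86400 = 556.7 days.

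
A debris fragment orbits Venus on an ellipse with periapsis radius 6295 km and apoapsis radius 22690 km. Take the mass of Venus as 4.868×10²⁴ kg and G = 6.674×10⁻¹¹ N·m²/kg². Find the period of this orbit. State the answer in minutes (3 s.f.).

T ≈ 321 minutes

μ = GM = 6.674×10⁻¹¹ × 4.868×10²⁴ = 3.249×10¹⁴ m³/s².
Semi-major axis a = (r_p + r_a)/2 = (6295.0 + 22690)/2 = 14492 km = 1.449×10⁷ m.
By Kepler's third law T = 2π√(a³/μ) = 2π × 3.061×10³ = 1.923×10⁴ s.
= 320.5 minutes.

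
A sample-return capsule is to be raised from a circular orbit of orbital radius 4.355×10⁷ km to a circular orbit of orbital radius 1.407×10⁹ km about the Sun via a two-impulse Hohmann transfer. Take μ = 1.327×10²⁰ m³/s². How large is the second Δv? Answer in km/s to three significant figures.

r₁ = 4.355×10⁷ km = 4.355×10¹⁰ m.
r₂ = 1.407×10⁹ km = 1.407×10¹² m.
Transfer ellipse a_t = (r₁ + r₂)/2 = 7.253×10¹¹ m.
At r₁: circular v_c1 = √(μ/r₁) = 55200 m/s; transfer-perihelion v_p = √[μ(2/r₁ − 1/a_t)] = 76880 m/s.
At r₂: circular v_c2 = √(μ/r₂) = 9712 m/s; transfer-aphelion v_a = √[μ(2/r₂ − 1/a_t)] = 2380 m/s.
Δv₂ = v_c2 − v_a = 7332 m/s.
= 7.332 km/s.

Δv ≈ 7.33 km/s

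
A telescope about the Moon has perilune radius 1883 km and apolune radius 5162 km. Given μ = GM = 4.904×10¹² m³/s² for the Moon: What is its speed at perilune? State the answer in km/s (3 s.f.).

Semi-major axis a = (r_p + r_a)/2 = 3522.5 km = 3.522×10⁶ m.
Vis-viva: v² = μ(2/r − 1/a) = 4.904×10¹² × (1.062×10⁻⁶ − 2.839×10⁻⁷) = 3.817×10⁶ m²/s².
v = 1954 m/s = 1.954 km/s.

v ≈ 1.95 km/s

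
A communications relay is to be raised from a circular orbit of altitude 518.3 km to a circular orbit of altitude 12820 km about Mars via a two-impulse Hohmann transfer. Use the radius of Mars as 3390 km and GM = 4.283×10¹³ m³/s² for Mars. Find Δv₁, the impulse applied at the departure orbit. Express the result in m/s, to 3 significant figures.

Δv ≈ 892 m/s

r₁ = 3390 + 518.3 = 3908.3 km = 3.9083×10⁶ m.
r₂ = 3390 + 12820 = 16210 km = 1.6210×10⁷ m.
Transfer ellipse a_t = (r₁ + r₂)/2 = 1.006×10⁷ m.
At r₁: circular v_c1 = √(μ/r₁) = 3310 m/s; transfer-periapsis v_p = √[μ(2/r₁ − 1/a_t)] = 4202 m/s.
Δv₁ = v_p − v_c1 = 891.9 m/s.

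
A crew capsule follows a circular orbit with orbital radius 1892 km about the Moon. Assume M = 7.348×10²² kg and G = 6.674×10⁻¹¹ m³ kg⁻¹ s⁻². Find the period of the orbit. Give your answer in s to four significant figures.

T ≈ 7384 s

μ = GM = 6.674×10⁻¹¹ × 7.348×10²² = 4.904×10¹² m³/s².
r = 1892 km = 1.892×10⁶ m.
Kepler's third law: T = 2π√(r³/μ) = 2π√((1.892×10⁶)³ / 4.904×10¹²).
r³/μ = 1.381×10⁶ s², so T = 2π × 1.175×10³ = 7.384×10³ s.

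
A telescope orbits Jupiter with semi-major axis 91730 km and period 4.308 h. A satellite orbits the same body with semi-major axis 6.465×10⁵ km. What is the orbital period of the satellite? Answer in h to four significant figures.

T₂ ≈ 80.60 h

Kepler's third law: T² ∝ a³, so T₂ = T₁ (a₂/a₁)^(3/2).
a₂/a₁ = 7.048, (a₂/a₁)^(3/2) = 18.71.
T₂ = 4.308 × 18.71 = 80.60 h.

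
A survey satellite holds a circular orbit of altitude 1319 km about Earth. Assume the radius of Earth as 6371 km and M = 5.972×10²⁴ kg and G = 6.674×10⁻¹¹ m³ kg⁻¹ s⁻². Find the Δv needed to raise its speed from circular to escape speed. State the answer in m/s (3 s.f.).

μ = GM = 6.674×10⁻¹¹ × 5.972×10²⁴ = 3.986×10¹⁴ m³/s².
r = 6371 + 1319 = 7690.0 km = 7.6900×10⁶ m.
Circular speed v_c = √(μ/r) = 7199 m/s.
Escape speed v_esc = √(2μ/r) = √2 × v_c = 10180 m/s.
Δv = v_esc − v_c = 2982 m/s.

Δv ≈ 2980 m/s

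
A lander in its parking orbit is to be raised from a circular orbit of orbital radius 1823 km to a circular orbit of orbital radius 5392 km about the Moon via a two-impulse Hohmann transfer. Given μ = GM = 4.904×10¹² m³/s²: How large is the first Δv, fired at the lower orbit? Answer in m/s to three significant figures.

Δv ≈ 365 m/s

r₁ = 1823 km = 1.823×10⁶ m.
r₂ = 5392 km = 5.392×10⁶ m.
Transfer ellipse a_t = (r₁ + r₂)/2 = 3.608×10⁶ m.
At r₁: circular v_c1 = √(μ/r₁) = 1640 m/s; transfer-perilune v_p = √[μ(2/r₁ − 1/a_t)] = 2005 m/s.
Δv₁ = v_p − v_c1 = 365.0 m/s.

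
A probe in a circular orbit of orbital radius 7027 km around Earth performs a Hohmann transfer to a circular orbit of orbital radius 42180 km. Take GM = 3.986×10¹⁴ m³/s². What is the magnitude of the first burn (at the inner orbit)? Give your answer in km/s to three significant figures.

Δv ≈ 2.33 km/s

r₁ = 7027 km = 7.027×10⁶ m.
r₂ = 42180 km = 4.218×10⁷ m.
Transfer ellipse a_t = (r₁ + r₂)/2 = 2.460×10⁷ m.
At r₁: circular v_c1 = √(μ/r₁) = 7532 m/s; transfer-perigee v_p = √[μ(2/r₁ − 1/a_t)] = 9861 m/s.
Δv₁ = v_p − v_c1 = 2330 m/s.
= 2.330 km/s.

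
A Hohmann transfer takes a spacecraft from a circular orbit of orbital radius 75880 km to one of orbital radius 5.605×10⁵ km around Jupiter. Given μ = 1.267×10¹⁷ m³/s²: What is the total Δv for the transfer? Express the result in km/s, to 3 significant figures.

r₁ = 75880 km = 7.588×10⁷ m.
r₂ = 5.605×10⁵ km = 5.605×10⁸ m.
Transfer ellipse a_t = (r₁ + r₂)/2 = 3.182×10⁸ m.
At r₁: circular v_c1 = √(μ/r₁) = 40860 m/s; transfer-perijove v_p = √[μ(2/r₁ − 1/a_t)] = 54230 m/s.
Δv₁ = v_p − v_c1 = 13370 m/s.
At r₂: circular v_c2 = √(μ/r₂) = 15030 m/s; transfer-apojove v_a = √[μ(2/r₂ − 1/a_t)] = 7342 m/s.
Δv₂ = v_c2 − v_a = 7693 m/s.
Total Δv = Δv₁ + Δv₂ = 21060 m/s = 21.06 km/s.

Δv_total ≈ 21.1 km/s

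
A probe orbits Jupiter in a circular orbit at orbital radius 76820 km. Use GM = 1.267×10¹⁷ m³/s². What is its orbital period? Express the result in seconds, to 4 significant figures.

T ≈ 11890 seconds

r = 76820 km = 7.682×10⁷ m.
Kepler's third law: T = 2π√(r³/μ) = 2π√((7.682×10⁷)³ / 1.267×10¹⁷).
r³/μ = 3.578×10⁶ s², so T = 2π × 1.892×10³ = 1.189×10⁴ s.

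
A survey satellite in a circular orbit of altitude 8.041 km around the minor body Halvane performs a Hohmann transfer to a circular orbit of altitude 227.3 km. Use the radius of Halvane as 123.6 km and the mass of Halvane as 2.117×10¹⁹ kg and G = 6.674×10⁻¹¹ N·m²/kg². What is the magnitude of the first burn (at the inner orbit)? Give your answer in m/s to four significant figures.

μ = GM = 6.674×10⁻¹¹ × 2.117×10¹⁹ = 1.413×10⁹ m³/s².
r₁ = 123.6 + 8.041 = 131.64 km = 1.3164×10⁵ m.
r₂ = 123.6 + 227.3 = 350.90 km = 3.5090×10⁵ m.
Transfer ellipse a_t = (r₁ + r₂)/2 = 2.413×10⁵ m.
At r₁: circular v_c1 = √(μ/r₁) = 103.6 m/s; transfer-periapsis v_p = √[μ(2/r₁ − 1/a_t)] = 124.9 m/s.
Δv₁ = v_p − v_c1 = 21.34 m/s.

Δv ≈ 21.34 m/s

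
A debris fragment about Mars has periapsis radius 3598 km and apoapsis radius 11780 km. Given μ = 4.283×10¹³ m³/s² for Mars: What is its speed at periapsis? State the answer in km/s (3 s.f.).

v ≈ 4.27 km/s

Semi-major axis a = (r_p + r_a)/2 = 7689.0 km = 7.689×10⁶ m.
Vis-viva: v² = μ(2/r − 1/a) = 4.283×10¹³ × (5.559×10⁻⁷ − 1.301×10⁻⁷) = 1.824×10⁷ m²/s².
v = 4271 m/s = 4.271 km/s.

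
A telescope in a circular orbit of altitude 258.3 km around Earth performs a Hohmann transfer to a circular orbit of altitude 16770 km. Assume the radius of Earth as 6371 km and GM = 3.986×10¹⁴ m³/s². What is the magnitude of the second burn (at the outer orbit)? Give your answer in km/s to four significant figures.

r₁ = 6371 + 258.3 = 6629.3 km = 6.6293×10⁶ m.
r₂ = 6371 + 16770 = 23141 km = 2.3141×10⁷ m.
Transfer ellipse a_t = (r₁ + r₂)/2 = 1.489×10⁷ m.
At r₁: circular v_c1 = √(μ/r₁) = 7754 m/s; transfer-perigee v_p = √[μ(2/r₁ − 1/a_t)] = 9668 m/s.
At r₂: circular v_c2 = √(μ/r₂) = 4150 m/s; transfer-apogee v_a = √[μ(2/r₂ − 1/a_t)] = 2770 m/s.
Δv₂ = v_c2 − v_a = 1381 m/s.
= 1.381 km/s.

Δv ≈ 1.381 km/s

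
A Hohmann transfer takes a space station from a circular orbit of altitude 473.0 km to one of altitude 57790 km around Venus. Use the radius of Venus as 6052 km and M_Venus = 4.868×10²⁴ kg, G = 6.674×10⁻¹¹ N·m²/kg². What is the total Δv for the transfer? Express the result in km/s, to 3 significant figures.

Δv_total ≈ 3.73 km/s

μ = GM = 6.674×10⁻¹¹ × 4.868×10²⁴ = 3.249×10¹⁴ m³/s².
r₁ = 6052 + 473.0 = 6525.0 km = 6.5250×10⁶ m.
r₂ = 6052 + 57790 = 63842 km = 6.3842×10⁷ m.
Transfer ellipse a_t = (r₁ + r₂)/2 = 3.518×10⁷ m.
At r₁: circular v_c1 = √(μ/r₁) = 7056 m/s; transfer-periapsis v_p = √[μ(2/r₁ − 1/a_t)] = 9505 m/s.
Δv₁ = v_p − v_c1 = 2449 m/s.
At r₂: circular v_c2 = √(μ/r₂) = 2256 m/s; transfer-apoapsis v_a = √[μ(2/r₂ − 1/a_t)] = 971.5 m/s.
Δv₂ = v_c2 − v_a = 1284 m/s.
Total Δv = Δv₁ + Δv₂ = 3733 m/s = 3.733 km/s.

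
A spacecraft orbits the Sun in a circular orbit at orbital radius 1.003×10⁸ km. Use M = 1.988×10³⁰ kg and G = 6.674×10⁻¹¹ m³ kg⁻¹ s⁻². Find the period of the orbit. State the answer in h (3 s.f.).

T ≈ 4810 h

μ = GM = 6.674×10⁻¹¹ × 1.988×10³⁰ = 1.327×10²⁰ m³/s².
r = 1.003×10⁸ km = 1.003×10¹¹ m.
Kepler's third law: T = 2π√(r³/μ) = 2π√((1.003×10¹¹)³ / 1.327×10²⁰).
r³/μ = 7.605×10¹² s², so T = 2π × 2.758×10⁶ = 1.733×10⁷ s.
Converting: 1.733×10⁷ s ÷ 3600 = 4813 h.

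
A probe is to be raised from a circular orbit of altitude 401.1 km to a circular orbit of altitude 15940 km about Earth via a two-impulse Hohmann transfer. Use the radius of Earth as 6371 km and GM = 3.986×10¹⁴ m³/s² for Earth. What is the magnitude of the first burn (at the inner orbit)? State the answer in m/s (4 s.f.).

r₁ = 6371 + 401.1 = 6772.1 km = 6.7721×10⁶ m.
r₂ = 6371 + 15940 = 22311 km = 2.2311×10⁷ m.
Transfer ellipse a_t = (r₁ + r₂)/2 = 1.454×10⁷ m.
At r₁: circular v_c1 = √(μ/r₁) = 7672 m/s; transfer-perigee v_p = √[μ(2/r₁ − 1/a_t)] = 9503 m/s.
Δv₁ = v_p − v_c1 = 1831 m/s.

Δv ≈ 1831 m/s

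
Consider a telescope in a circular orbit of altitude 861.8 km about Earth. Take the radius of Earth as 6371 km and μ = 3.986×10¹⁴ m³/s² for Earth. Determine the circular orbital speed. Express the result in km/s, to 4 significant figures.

v ≈ 7.424 km/s

r = 6371 + 861.8 = 7232.8 km = 7.2328×10⁶ m.
For a circular orbit v = √(μ/r) = √(3.986×10¹⁴ / 7.233×10⁶) = √(5.511×10⁷) = 7424 m/s.
That is 7.424 km/s.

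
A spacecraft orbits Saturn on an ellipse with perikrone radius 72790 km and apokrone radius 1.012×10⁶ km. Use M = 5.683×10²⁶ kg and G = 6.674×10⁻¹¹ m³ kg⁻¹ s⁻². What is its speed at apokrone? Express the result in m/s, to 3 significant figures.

μ = GM = 6.674×10⁻¹¹ × 5.683×10²⁶ = 3.793×10¹⁶ m³/s².
Semi-major axis a = (r_p + r_a)/2 = 5.4240×10⁵ km = 5.424×10⁸ m.
Vis-viva: v² = μ(2/r − 1/a) = 3.793×10¹⁶ × (1.976×10⁻⁹ − 1.844×10⁻⁹) = 5.030×10⁶ m²/s².
v = 2243 m/s.

v ≈ 2240 m/s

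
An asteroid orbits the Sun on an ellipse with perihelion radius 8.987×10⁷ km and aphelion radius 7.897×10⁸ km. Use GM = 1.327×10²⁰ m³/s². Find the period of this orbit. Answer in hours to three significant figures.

Semi-major axis a = (r_p + r_a)/2 = (8.9870×10⁷ + 7.8970×10⁸)/2 = 4.3978×10⁸ km = 4.398×10¹¹ m.
By Kepler's third law T = 2π√(a³/μ) = 2π × 2.532×10⁷ = 1.591×10⁸ s.
= 44190 hours.

T ≈ 44200 hours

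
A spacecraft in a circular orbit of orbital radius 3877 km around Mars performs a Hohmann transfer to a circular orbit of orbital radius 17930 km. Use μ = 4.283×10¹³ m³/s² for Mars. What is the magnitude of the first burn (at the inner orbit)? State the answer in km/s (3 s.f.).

r₁ = 3877 km = 3.877×10⁶ m.
r₂ = 17930 km = 1.793×10⁷ m.
Transfer ellipse a_t = (r₁ + r₂)/2 = 1.090×10⁷ m.
At r₁: circular v_c1 = √(μ/r₁) = 3324 m/s; transfer-periapsis v_p = √[μ(2/r₁ − 1/a_t)] = 4262 m/s.
Δv₁ = v_p − v_c1 = 938.5 m/s.
= 0.9385 km/s.

Δv ≈ 0.938 km/s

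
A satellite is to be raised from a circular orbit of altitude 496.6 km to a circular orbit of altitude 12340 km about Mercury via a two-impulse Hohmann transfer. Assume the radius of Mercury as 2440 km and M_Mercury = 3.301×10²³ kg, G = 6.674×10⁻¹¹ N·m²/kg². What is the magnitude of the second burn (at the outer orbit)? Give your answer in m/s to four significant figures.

μ = GM = 6.674×10⁻¹¹ × 3.301×10²³ = 2.203×10¹³ m³/s².
r₁ = 2440 + 496.6 = 2936.6 km = 2.9366×10⁶ m.
r₂ = 2440 + 12340 = 14780 km = 1.4780×10⁷ m.
Transfer ellipse a_t = (r₁ + r₂)/2 = 8.858×10⁶ m.
At r₁: circular v_c1 = √(μ/r₁) = 2739 m/s; transfer-periherm v_p = √[μ(2/r₁ − 1/a_t)] = 3538 m/s.
At r₂: circular v_c2 = √(μ/r₂) = 1221 m/s; transfer-apoherm v_a = √[μ(2/r₂ − 1/a_t)] = 703.0 m/s.
Δv₂ = v_c2 − v_a = 517.9 m/s.

Δv ≈ 517.9 m/s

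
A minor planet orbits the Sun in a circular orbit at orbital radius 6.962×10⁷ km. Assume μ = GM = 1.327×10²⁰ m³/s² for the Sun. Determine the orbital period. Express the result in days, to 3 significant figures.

T ≈ 116 days

r = 6.962×10⁷ km = 6.962×10¹⁰ m.
Kepler's third law: T = 2π√(r³/μ) = 2π√((6.962×10¹⁰)³ / 1.327×10²⁰).
r³/μ = 2.543×10¹² s², so T = 2π × 1.595×10⁶ = 1.002×10⁷ s.
Converting: 1.002×10⁷ s ÷ 86400 = 116.0 days.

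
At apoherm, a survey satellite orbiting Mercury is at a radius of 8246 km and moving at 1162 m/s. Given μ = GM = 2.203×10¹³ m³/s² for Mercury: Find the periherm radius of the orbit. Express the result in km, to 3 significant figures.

r_a = 8.246×10⁶ m.
Specific energy ε = v²/2 − μ/r = -1.996×10⁶ J/kg, so a = −μ/(2ε) = 5.517×10⁶ m.
The apsides satisfy r_p + r_a = 2a, so the periherm radius is 2a − r_a = 2.788×10⁶ m = 2788.4 km.

periherm radius ≈ 2790 km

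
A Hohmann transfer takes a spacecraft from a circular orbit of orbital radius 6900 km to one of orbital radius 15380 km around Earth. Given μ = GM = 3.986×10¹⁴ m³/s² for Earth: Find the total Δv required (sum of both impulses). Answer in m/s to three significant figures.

Δv_total ≈ 2410 m/s

r₁ = 6900 km = 6.900×10⁶ m.
r₂ = 15380 km = 1.538×10⁷ m.
Transfer ellipse a_t = (r₁ + r₂)/2 = 1.114×10⁷ m.
At r₁: circular v_c1 = √(μ/r₁) = 7601 m/s; transfer-perigee v_p = √[μ(2/r₁ − 1/a_t)] = 8931 m/s.
Δv₁ = v_p − v_c1 = 1330 m/s.
At r₂: circular v_c2 = √(μ/r₂) = 5091 m/s; transfer-apogee v_a = √[μ(2/r₂ − 1/a_t)] = 4007 m/s.
Δv₂ = v_c2 − v_a = 1084 m/s.
Total Δv = Δv₁ + Δv₂ = 2414 m/s.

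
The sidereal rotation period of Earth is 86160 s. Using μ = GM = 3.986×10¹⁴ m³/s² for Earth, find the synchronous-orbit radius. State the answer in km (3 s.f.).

A synchronous orbit has period T, so by Kepler's third law a = (μT²/4π²)^(1/3).
μT²/4π² = 3.986×10¹⁴ × (8.616×10⁴)² / 39.48 = 7.495×10²² m³.
a = 4.216×10⁷ m = 42163 km.

r_sync ≈ 42200 km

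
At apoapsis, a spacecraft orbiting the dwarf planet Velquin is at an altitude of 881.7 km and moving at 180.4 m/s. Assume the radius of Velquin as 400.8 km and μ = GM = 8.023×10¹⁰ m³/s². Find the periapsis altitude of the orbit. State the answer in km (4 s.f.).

periapsis altitude ≈ 50.08 km

r_a = 400.8 + 881.7 = 1282.5 km = 1.282×10⁶ m.
Specific energy ε = v²/2 − μ/r = -4.629×10⁴ J/kg, so a = −μ/(2ε) = 8.667×10⁵ m.
The apsides satisfy r_p + r_a = 2a, so the periapsis radius is 2a − r_a = 4.509×10⁵ m = 450.88 km.
Periapsis altitude = 450.88 − 400.8 = 50.075 km.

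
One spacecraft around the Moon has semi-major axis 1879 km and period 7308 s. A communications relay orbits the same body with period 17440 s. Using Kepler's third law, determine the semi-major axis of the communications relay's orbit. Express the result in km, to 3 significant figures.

Kepler's third law: a³ ∝ T², so a₂ = a₁ (T₂/T₁)^(2/3).
T₂/T₁ = 2.386, (T₂/T₁)^(2/3) = 1.786.
a₂ = 1879 × 1.786 = 3356 km.

a₂ ≈ 3360 km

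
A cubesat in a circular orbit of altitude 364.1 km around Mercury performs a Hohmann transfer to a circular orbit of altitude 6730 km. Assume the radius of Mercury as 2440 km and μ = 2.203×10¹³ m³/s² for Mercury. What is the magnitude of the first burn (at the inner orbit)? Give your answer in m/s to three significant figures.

Δv ≈ 666 m/s

r₁ = 2440 + 364.1 = 2804.1 km = 2.8041×10⁶ m.
r₂ = 2440 + 6730 = 9170.0 km = 9.1700×10⁶ m.
Transfer ellipse a_t = (r₁ + r₂)/2 = 5.987×10⁶ m.
At r₁: circular v_c1 = √(μ/r₁) = 2803 m/s; transfer-periherm v_p = √[μ(2/r₁ − 1/a_t)] = 3469 m/s.
Δv₁ = v_p − v_c1 = 666.0 m/s.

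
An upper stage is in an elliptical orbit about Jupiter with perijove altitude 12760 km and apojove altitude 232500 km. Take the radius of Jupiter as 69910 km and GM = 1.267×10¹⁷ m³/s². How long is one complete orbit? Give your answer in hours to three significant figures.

r_p = 69910 + 12760 = 82670 km = 8.2670×10⁷ m.
r_a = 69910 + 232500 = 302410 km = 3.0241×10⁸ m.
Semi-major axis a = (r_p + r_a)/2 = (82670 + 3.0241×10⁵)/2 = 1.9254×10⁵ km = 1.925×10⁸ m.
By Kepler's third law T = 2π√(a³/μ) = 2π × 7.506×10³ = 4.716×10⁴ s.
= 13.10 hours.

T ≈ 13.1 hours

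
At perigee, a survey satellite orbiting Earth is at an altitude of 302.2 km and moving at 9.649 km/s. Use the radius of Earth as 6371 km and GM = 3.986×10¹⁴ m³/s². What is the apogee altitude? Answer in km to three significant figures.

apogee altitude ≈ 17200 km

r_p = 6371 + 302.2 = 6673.2 km = 6.673×10⁶ m.
Specific energy ε = v²/2 − μ/r = -1.318×10⁷ J/kg, so a = −μ/(2ε) = 1.512×10⁷ m.
The apsides satisfy r_p + r_a = 2a, so the apogee radius is 2a − r_p = 2.357×10⁷ m = 23570 km.
Apogee altitude = 23570 − 6371 = 17199 km.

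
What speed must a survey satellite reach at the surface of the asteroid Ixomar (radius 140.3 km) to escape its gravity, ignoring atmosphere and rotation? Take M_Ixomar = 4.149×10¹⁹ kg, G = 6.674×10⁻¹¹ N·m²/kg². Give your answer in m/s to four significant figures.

μ = GM = 6.674×10⁻¹¹ × 4.149×10¹⁹ = 2.769×10⁹ m³/s².
r = R = 1.403×10⁵ m.
Escape speed v_esc = √(2μ/r) = √(2 × 2.769×10⁹ / 1.403×10⁵) = √(3.947×10⁴) = 198.7 m/s.

v_esc ≈ 198.7 m/s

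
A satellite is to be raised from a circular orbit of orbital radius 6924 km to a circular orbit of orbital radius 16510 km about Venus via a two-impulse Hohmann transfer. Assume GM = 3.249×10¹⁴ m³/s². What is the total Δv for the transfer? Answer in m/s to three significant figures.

r₁ = 6924 km = 6.924×10⁶ m.
r₂ = 16510 km = 1.651×10⁷ m.
Transfer ellipse a_t = (r₁ + r₂)/2 = 1.172×10⁷ m.
At r₁: circular v_c1 = √(μ/r₁) = 6850 m/s; transfer-periapsis v_p = √[μ(2/r₁ − 1/a_t)] = 8131 m/s.
Δv₁ = v_p − v_c1 = 1281 m/s.
At r₂: circular v_c2 = √(μ/r₂) = 4436 m/s; transfer-apoapsis v_a = √[μ(2/r₂ − 1/a_t)] = 3410 m/s.
Δv₂ = v_c2 − v_a = 1026 m/s.
Total Δv = Δv₁ + Δv₂ = 2307 m/s.

Δv_total ≈ 2310 m/s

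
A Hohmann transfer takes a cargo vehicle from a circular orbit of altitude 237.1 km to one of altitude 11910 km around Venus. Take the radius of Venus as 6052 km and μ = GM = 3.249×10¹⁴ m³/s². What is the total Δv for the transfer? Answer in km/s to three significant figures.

Δv_total ≈ 2.75 km/s

r₁ = 6052 + 237.1 = 6289.1 km = 6.2891×10⁶ m.
r₂ = 6052 + 11910 = 17962 km = 1.7962×10⁷ m.
Transfer ellipse a_t = (r₁ + r₂)/2 = 1.213×10⁷ m.
At r₁: circular v_c1 = √(μ/r₁) = 7188 m/s; transfer-periapsis v_p = √[μ(2/r₁ − 1/a_t)] = 8748 m/s.
Δv₁ = v_p − v_c1 = 1560 m/s.
At r₂: circular v_c2 = √(μ/r₂) = 4253 m/s; transfer-apoapsis v_a = √[μ(2/r₂ − 1/a_t)] = 3063 m/s.
Δv₂ = v_c2 − v_a = 1190 m/s.
Total Δv = Δv₁ + Δv₂ = 2750 m/s = 2.750 km/s.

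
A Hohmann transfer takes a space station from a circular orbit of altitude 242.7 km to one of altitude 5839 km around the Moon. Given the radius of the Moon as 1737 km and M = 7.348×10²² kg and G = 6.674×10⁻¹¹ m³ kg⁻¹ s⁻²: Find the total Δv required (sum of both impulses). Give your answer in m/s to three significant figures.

μ = GM = 6.674×10⁻¹¹ × 7.348×10²² = 4.904×10¹² m³/s².
r₁ = 1737 + 242.7 = 1979.7 km = 1.9797×10⁶ m.
r₂ = 1737 + 5839 = 7576.0 km = 7.5760×10⁶ m.
Transfer ellipse a_t = (r₁ + r₂)/2 = 4.778×10⁶ m.
At r₁: circular v_c1 = √(μ/r₁) = 1574 m/s; transfer-perilune v_p = √[μ(2/r₁ − 1/a_t)] = 1982 m/s.
Δv₁ = v_p − v_c1 = 408.0 m/s.
At r₂: circular v_c2 = √(μ/r₂) = 804.6 m/s; transfer-apolune v_a = √[μ(2/r₂ − 1/a_t)] = 517.9 m/s.
Δv₂ = v_c2 − v_a = 286.7 m/s.
Total Δv = Δv₁ + Δv₂ = 694.7 m/s.

Δv_total ≈ 695 m/s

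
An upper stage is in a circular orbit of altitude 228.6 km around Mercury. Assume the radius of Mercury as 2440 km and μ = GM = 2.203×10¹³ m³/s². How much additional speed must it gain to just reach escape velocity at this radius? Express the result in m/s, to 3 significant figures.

Δv ≈ 1190 m/s

r = 2440 + 228.6 = 2668.6 km = 2.6686×10⁶ m.
Circular speed v_c = √(μ/r) = 2873 m/s.
Escape speed v_esc = √(2μ/r) = √2 × v_c = 4063 m/s.
Δv = v_esc − v_c = 1190 m/s.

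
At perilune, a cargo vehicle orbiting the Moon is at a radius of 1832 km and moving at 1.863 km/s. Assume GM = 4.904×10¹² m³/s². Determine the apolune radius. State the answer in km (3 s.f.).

r_p = 1.832×10⁶ m.
Specific energy ε = v²/2 − μ/r = -9.415×10⁵ J/kg, so a = −μ/(2ε) = 2.604×10⁶ m.
The apsides satisfy r_p + r_a = 2a, so the apolune radius is 2a − r_p = 3.377×10⁶ m = 3376.9 km.

apolune radius ≈ 3380 km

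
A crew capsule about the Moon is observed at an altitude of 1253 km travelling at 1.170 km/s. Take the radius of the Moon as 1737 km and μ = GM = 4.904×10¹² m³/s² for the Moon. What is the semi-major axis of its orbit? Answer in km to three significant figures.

a ≈ 2570 km

r = 1737 + 1253 = 2990.0 km = 2.990×10⁶ m.
Vis-viva rearranged: 1/a = 2/r − v²/μ = 6.689×10⁻⁷ − 2.791×10⁻⁷ = 3.898×10⁻⁷ m⁻¹.
a = 2.566×10⁶ m = 2565.7 km.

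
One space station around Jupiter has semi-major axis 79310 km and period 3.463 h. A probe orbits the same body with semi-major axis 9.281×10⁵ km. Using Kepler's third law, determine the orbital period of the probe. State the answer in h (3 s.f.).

Kepler's third law: T² ∝ a³, so T₂ = T₁ (a₂/a₁)^(3/2).
a₂/a₁ = 11.70, (a₂/a₁)^(3/2) = 40.03.
T₂ = 3.463 × 40.03 = 138.6 h.

T₂ ≈ 139 h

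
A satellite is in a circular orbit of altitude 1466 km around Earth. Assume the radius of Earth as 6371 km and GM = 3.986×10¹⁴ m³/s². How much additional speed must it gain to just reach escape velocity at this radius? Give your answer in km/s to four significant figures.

Δv ≈ 2.954 km/s

r = 6371 + 1466 = 7837.0 km = 7.8370×10⁶ m.
Circular speed v_c = √(μ/r) = 7132 m/s.
Escape speed v_esc = √(2μ/r) = √2 × v_c = 10090 m/s.
Δv = v_esc − v_c = 2954 m/s = 2.954 km/s.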